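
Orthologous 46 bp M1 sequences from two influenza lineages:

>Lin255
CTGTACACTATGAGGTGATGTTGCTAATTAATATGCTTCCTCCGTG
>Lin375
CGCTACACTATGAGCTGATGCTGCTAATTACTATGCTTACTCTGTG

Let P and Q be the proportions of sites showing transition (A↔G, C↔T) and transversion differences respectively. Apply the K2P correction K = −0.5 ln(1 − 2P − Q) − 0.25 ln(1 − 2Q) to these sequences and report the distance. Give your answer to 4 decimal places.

Differing sites — 2:T/G (Tv); 3:G/C (Tv); 15:G/C (Tv); 21:T/C (Ti); 31:A/C (Tv); 39:C/A (Tv); 43:C/T (Ti).
Of the 7 differences, 2 transitions and 5 transversions over 46 sites: P = 2/46 = 0.043478, Q = 5/46 = 0.108696.
d = −0.5·ln(0.804348) − 0.25·ln(0.782608) = −0.5·(-0.217723) − 0.25·(-0.245123) = 0.1701.

0.1701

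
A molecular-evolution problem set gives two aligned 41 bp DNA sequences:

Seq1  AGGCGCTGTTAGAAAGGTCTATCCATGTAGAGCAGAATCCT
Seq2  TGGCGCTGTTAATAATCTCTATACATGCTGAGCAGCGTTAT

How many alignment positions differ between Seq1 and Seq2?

12

The sequences differ at positions 1 (A/T), 12 (G/A), 13 (A/T), 16 (G/T), 17 (G/C), 23 (C/A), 28 (T/C), 29 (A/T), 36 (A/C), 37 (A/G), 39 (C/T), 40 (C/A).
That gives 12 mismatches out of 41 aligned sites, so the Hamming distance is 12.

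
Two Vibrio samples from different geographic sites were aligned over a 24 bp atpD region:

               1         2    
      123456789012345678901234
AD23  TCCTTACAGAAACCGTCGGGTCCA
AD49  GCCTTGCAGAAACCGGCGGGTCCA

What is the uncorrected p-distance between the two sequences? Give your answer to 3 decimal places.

Differing sites — 1:T/G; 6:A/G; 16:T/G.
There are 3 differences over 24 sites, so p = 3/24 = 0.125.

0.125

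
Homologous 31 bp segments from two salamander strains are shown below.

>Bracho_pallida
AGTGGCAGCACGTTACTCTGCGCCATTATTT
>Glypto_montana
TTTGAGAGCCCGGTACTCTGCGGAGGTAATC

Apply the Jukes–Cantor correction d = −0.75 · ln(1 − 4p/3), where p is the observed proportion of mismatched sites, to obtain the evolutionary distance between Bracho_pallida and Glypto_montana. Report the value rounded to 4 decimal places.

0.5445

Mismatches occur at site 1 (A/T), site 2 (G/T), site 5 (G/A), site 6 (C/G), site 10 (A/C), site 13 (T/G), site 23 (C/G), site 24 (C/A), site 25 (A/G), site 26 (T/G), site 29 (T/A), site 31 (T/C).
p = 12/31 = 0.387097.
d = −0.75 · ln(1 − (4/3)·0.387097) = −0.75 · ln(0.483871) = −0.75 · (-0.725937) = 0.5445.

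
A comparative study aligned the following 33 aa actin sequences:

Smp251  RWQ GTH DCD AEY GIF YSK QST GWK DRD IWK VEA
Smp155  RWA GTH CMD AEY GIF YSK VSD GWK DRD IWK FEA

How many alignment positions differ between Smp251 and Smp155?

6

The sequences differ at positions 3 (Q/A), 7 (D/C), 8 (C/M), 19 (Q/V), 21 (T/D), 31 (V/F).
That gives 6 mismatches out of 33 aligned sites, so the Hamming distance is 6.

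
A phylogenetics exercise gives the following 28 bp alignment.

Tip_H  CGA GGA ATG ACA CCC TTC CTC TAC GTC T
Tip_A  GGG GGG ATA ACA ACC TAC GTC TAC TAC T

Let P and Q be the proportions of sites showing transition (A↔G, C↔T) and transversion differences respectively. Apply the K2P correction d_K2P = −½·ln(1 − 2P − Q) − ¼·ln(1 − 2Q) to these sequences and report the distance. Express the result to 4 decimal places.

The sequences differ at positions 1 (C/G, transversion), 3 (A/G, transition), 6 (A/G, transition), 9 (G/A, transition), 13 (C/A, transversion), 17 (T/A, transversion), 19 (C/G, transversion), 25 (G/T, transversion), 26 (T/A, transversion).
Of the 9 differences, 3 transitions and 6 transversions over 28 sites: P = 3/28 = 0.107143, Q = 6/28 = 0.214286.
d = −0.5·ln(0.571428) − 0.25·ln(0.571428) = −0.5·(-0.559617) − 0.25·(-0.559617) = 0.4197.

0.4197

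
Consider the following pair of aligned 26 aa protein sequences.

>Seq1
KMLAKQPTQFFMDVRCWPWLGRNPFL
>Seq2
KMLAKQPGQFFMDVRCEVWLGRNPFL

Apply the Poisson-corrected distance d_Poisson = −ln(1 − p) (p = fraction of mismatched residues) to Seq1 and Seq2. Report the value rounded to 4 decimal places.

Mismatches occur at site 8 (T/G), site 17 (W/E), site 18 (P/V).
p = 3/26 = 0.115385.
d = −ln(1 − 0.115385) = −ln(0.884615) = 0.1226.

0.1226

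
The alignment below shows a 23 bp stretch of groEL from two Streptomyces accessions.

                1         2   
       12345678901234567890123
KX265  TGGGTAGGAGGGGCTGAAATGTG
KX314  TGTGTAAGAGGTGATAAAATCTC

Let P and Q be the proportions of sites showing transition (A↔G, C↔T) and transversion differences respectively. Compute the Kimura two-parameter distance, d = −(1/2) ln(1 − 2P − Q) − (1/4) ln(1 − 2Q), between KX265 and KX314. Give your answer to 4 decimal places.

0.3909

The sequences differ at positions 3 (G/T, transversion), 7 (G/A, transition), 12 (G/T, transversion), 14 (C/A, transversion), 16 (G/A, transition), 21 (G/C, transversion), 23 (G/C, transversion).
Of the 7 differences, 2 transitions and 5 transversions over 23 sites: P = 2/23 = 0.086957, Q = 5/23 = 0.217391.
d = −0.5·ln(0.608695) − 0.25·ln(0.565218) = −0.5·(-0.496438) − 0.25·(-0.570544) = 0.3909.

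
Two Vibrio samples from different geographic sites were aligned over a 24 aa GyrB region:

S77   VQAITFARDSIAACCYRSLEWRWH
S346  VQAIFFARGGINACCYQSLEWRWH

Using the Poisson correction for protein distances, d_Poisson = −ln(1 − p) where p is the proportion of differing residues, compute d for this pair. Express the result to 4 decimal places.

The sequences differ at positions 5 (T/F), 9 (D/G), 10 (S/G), 12 (A/N), 17 (R/Q).
p = 5/24 = 0.208333.
d = −ln(1 − 0.208333) = −ln(0.791667) = 0.2336.

0.2336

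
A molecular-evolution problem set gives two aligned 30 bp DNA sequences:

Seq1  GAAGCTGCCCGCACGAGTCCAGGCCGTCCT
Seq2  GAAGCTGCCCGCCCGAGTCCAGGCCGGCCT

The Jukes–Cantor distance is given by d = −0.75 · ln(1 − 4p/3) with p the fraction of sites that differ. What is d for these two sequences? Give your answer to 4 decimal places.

Mismatches occur at site 13 (A↔C), site 27 (T↔G).
p = 2/30 = 0.066667.
d = −0.75 · ln(1 − (4/3)·0.066667) = −0.75 · ln(0.911111) = −0.75 · (-0.093091) = 0.0698.

0.0698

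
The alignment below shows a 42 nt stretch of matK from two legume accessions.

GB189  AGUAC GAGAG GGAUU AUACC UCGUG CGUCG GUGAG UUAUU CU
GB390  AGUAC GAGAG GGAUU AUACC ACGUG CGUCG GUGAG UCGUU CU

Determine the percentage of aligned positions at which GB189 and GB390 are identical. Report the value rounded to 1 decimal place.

Mismatches occur at site 21 (U/A), site 37 (U/C), site 38 (A/G).
39 of the 42 sites match, so the percent identity is 39/42 × 100 = 92.9%.

92.9%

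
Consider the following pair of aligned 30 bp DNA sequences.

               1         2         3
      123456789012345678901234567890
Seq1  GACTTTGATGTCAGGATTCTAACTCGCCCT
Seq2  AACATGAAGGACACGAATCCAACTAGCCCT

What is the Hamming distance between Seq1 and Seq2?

10

Differing sites — 1:G/A; 4:T/A; 6:T/G; 7:G/A; 9:T/G; 11:T/A; 14:G/C; 17:T/A; 20:T/C; 25:C/A.
That gives 10 mismatches out of 30 aligned sites, so the Hamming distance is 10.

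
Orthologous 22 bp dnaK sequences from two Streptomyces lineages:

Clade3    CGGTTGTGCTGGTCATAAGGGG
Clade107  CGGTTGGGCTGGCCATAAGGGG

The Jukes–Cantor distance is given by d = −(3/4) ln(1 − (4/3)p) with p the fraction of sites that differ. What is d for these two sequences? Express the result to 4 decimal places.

0.0969

Differing sites — 7:T/G; 13:T/C.
p = 2/22 = 0.090909.
d = −0.75 · ln(1 − (4/3)·0.090909) = −0.75 · ln(0.878788) = −0.75 · (-0.129212) = 0.0969.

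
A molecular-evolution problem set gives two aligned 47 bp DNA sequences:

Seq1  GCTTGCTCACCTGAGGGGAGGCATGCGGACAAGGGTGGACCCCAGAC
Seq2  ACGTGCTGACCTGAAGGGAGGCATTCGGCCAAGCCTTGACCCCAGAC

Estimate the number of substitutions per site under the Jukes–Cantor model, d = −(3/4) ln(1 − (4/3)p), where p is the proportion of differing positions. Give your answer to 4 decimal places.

Differing sites — 1:G/A; 3:T/G; 8:C/G; 15:G/A; 25:G/T; 29:A/C; 34:G/C; 35:G/C; 37:G/T.
p = 9/47 = 0.191489.
d = −0.75 · ln(1 − (4/3)·0.191489) = −0.75 · ln(0.744681) = −0.75 · (-0.294799) = 0.2211.

0.2211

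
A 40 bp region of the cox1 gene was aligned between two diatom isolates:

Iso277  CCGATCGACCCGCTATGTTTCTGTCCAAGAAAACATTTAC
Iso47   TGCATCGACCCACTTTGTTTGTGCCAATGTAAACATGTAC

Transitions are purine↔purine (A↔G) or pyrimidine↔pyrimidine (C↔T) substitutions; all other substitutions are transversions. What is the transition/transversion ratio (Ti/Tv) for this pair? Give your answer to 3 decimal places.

Mismatches occur at site 1 (C↔T, transition), site 2 (C↔G, transversion), site 3 (G↔C, transversion), site 12 (G↔A, transition), site 15 (A↔T, transversion), site 21 (C↔G, transversion), site 24 (T↔C, transition), site 26 (C↔A, transversion), site 28 (A↔T, transversion), site 30 (A↔T, transversion), site 37 (T↔G, transversion).
Of the 11 differences, 3 transitions and 8 transversions, so Ti/Tv = 3/8 = 0.375.

0.375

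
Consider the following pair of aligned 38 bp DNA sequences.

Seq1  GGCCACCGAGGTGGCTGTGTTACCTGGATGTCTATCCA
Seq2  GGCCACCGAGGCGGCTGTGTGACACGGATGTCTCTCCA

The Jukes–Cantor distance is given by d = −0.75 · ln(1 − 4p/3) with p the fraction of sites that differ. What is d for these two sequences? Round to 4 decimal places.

The sequences differ at positions 12 (T/C), 21 (T/G), 24 (C/A), 25 (T/C), 34 (A/C).
p = 5/38 = 0.131579.
d = −0.75 · ln(1 − (4/3)·0.131579) = −0.75 · ln(0.824561) = −0.75 · (-0.192904) = 0.1447.

0.1447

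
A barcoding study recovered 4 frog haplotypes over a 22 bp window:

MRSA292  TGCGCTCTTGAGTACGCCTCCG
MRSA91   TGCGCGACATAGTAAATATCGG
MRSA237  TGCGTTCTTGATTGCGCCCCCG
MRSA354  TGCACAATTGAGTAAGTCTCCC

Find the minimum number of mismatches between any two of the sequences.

4

Pairwise Hamming distances:
  MRSA292 vs MRSA91: 10
  MRSA292 vs MRSA237: 4
  MRSA292 vs MRSA354: 6
  MRSA91 vs MRSA237: 14
  MRSA91 vs MRSA354: 9
  MRSA237 vs MRSA354: 10
The smallest is 4, between MRSA292 and MRSA237.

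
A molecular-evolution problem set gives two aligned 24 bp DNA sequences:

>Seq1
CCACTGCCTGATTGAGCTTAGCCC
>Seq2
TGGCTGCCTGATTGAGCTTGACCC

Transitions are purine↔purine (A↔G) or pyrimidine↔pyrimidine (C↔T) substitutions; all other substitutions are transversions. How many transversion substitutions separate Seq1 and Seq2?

1

Differing sites — 1:C/T (Ti); 2:C/G (Tv); 3:A/G (Ti); 20:A/G (Ti); 21:G/A (Ti).
Of the 5 differences, 4 transitions and 1 transversion, so the answer is 1.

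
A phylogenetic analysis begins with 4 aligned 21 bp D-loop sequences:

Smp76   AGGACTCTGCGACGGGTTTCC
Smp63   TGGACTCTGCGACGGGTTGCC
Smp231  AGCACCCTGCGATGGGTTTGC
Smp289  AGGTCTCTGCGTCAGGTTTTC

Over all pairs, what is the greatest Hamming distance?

7

Pairwise Hamming distances:
  Smp76 vs Smp63: 2
  Smp76 vs Smp231: 4
  Smp76 vs Smp289: 4
  Smp63 vs Smp231: 6
  Smp63 vs Smp289: 6
  Smp231 vs Smp289: 7
The largest is 7, between Smp231 and Smp289.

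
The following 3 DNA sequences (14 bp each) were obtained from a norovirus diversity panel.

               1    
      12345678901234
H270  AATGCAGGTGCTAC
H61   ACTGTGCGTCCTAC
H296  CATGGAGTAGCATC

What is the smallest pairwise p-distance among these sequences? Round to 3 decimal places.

Pairwise Hamming distances:
  H270 vs H61: 5
  H270 vs H296: 6
  H61 vs H296: 10
The smallest is 5 mismatches, between H270 and H61; p = 5/14 = 0.357.

0.357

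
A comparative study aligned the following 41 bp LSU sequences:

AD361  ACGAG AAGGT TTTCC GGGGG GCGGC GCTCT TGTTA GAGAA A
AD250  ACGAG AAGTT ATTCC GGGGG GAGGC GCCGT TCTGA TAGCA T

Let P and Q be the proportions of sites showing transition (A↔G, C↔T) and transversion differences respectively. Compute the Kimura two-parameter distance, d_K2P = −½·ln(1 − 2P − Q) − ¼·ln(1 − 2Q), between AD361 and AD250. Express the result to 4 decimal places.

Mismatches occur at site 9 (G↔T, transversion), site 11 (T↔A, transversion), site 22 (C↔A, transversion), site 28 (T↔C, transition), site 29 (C↔G, transversion), site 32 (G↔C, transversion), site 34 (T↔G, transversion), site 36 (G↔T, transversion), site 39 (A↔C, transversion), site 41 (A↔T, transversion).
Of the 10 differences, 1 transition and 9 transversions over 41 sites: P = 1/41 = 0.024390, Q = 9/41 = 0.219512.
d = −0.5·ln(0.731708) − 0.25·ln(0.560976) = −0.5·(-0.312374) − 0.25·(-0.578077) = 0.3007.

0.3007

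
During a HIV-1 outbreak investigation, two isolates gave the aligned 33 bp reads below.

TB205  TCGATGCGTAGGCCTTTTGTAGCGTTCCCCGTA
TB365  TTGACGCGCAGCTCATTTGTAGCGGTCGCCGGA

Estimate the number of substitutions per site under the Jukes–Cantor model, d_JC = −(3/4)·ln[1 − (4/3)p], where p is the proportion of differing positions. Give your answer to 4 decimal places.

Differing sites — 2:C/T; 5:T/C; 9:T/C; 12:G/C; 13:C/T; 15:T/A; 25:T/G; 28:C/G; 32:T/G.
p = 9/33 = 0.272727.
d = −0.75 · ln(1 − (4/3)·0.272727) = −0.75 · ln(0.636364) = −0.75 · (-0.451985) = 0.3390.

0.3390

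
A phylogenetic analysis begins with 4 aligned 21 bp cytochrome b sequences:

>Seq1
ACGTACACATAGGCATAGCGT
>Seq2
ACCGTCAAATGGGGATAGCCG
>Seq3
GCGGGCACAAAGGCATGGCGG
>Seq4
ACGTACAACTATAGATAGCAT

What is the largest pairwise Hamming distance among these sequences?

Pairwise Hamming distances:
  Seq1 vs Seq2: 8
  Seq1 vs Seq3: 6
  Seq1 vs Seq4: 6
  Seq2 vs Seq3: 9
  Seq2 vs Seq4: 9
  Seq3 vs Seq4: 12
The largest is 12, between Seq3 and Seq4.

12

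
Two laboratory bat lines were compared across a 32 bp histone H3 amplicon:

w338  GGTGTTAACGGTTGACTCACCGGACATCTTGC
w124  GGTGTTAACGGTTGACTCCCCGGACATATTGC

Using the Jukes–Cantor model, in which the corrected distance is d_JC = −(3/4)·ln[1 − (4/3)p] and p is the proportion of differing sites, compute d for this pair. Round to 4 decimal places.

0.0653

Mismatches occur at site 19 (A→C), site 28 (C→A).
p = 2/32 = 0.062500.
d = −0.75 · ln(1 − (4/3)·0.062500) = −0.75 · ln(0.916667) = −0.75 · (-0.087011) = 0.0653.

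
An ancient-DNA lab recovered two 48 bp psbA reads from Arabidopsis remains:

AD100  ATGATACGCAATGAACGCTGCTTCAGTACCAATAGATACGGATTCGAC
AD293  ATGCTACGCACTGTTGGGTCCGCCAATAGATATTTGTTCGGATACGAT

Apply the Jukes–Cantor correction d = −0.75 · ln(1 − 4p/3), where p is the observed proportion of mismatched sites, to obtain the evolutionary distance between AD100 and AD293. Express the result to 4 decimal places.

0.5627

The sequences differ at positions 4 (A/C), 11 (A/C), 14 (A/T), 15 (A/T), 16 (C/G), 18 (C/G), 20 (G/C), 22 (T/G), 23 (T/C), 26 (G/A), 29 (C/G), 30 (C/A), 31 (A/T), 34 (A/T), 35 (G/T), 36 (A/G), 38 (A/T), 44 (T/A), 48 (C/T).
p = 19/48 = 0.395833.
d = −0.75 · ln(1 − (4/3)·0.395833) = −0.75 · ln(0.472223) = −0.75 · (-0.750304) = 0.5627.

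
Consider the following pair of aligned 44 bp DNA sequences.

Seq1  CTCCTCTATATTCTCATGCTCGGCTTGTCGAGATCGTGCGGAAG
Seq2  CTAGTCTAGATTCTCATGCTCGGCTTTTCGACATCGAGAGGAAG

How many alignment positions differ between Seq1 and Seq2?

Differing sites — 3:C/A; 4:C/G; 9:T/G; 27:G/T; 32:G/C; 37:T/A; 39:C/A.
That gives 7 mismatches out of 44 aligned sites, so the Hamming distance is 7.

7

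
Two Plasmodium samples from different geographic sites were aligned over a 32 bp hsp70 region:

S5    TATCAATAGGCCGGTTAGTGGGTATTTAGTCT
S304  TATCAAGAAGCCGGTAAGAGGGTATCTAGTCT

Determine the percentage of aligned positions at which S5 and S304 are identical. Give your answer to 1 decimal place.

84.4%

Mismatches occur at site 7 (T↔G), site 9 (G↔A), site 16 (T↔A), site 19 (T↔A), site 26 (T↔C).
27 of the 32 sites match, so the percent identity is 27/32 × 100 = 84.4%.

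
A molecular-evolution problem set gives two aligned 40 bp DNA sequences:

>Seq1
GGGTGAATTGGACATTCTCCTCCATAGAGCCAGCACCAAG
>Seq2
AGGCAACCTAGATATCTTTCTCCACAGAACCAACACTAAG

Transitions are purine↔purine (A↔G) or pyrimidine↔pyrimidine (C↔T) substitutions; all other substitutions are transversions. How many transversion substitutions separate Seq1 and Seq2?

1

Mismatches occur at site 1 (G↔A, transition), site 4 (T↔C, transition), site 5 (G↔A, transition), site 7 (A↔C, transversion), site 8 (T↔C, transition), site 10 (G↔A, transition), site 13 (C↔T, transition), site 16 (T↔C, transition), site 17 (C↔T, transition), site 19 (C↔T, transition), site 25 (T↔C, transition), site 29 (G↔A, transition), site 33 (G↔A, transition), site 37 (C↔T, transition).
Of the 14 differences, 13 transitions and 1 transversion, so the answer is 1.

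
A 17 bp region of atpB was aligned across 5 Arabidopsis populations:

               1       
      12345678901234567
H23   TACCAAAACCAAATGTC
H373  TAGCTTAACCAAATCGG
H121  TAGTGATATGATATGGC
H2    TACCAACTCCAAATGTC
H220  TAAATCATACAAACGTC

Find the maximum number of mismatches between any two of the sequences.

Pairwise Hamming distances:
  H23 vs H373: 6
  H23 vs H121: 8
  H23 vs H2: 2
  H23 vs H220: 7
  H373 vs H121: 9
  H373 vs H2: 8
  H373 vs H220: 9
  H121 vs H2: 9
  H121 vs H220: 11
  H2 vs H220: 7
The largest is 11, between H121 and H220.

11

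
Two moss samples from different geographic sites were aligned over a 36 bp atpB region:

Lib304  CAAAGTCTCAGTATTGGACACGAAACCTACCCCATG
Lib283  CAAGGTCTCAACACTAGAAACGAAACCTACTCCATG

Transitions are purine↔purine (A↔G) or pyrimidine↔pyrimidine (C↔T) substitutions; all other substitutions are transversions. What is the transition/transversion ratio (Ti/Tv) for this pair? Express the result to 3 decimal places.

Differing sites — 4:A/G (Ti); 11:G/A (Ti); 12:T/C (Ti); 14:T/C (Ti); 16:G/A (Ti); 19:C/A (Tv); 31:C/T (Ti).
Of the 7 differences, 6 transitions and 1 transversion, so Ti/Tv = 6/1 = 6.000.

6.000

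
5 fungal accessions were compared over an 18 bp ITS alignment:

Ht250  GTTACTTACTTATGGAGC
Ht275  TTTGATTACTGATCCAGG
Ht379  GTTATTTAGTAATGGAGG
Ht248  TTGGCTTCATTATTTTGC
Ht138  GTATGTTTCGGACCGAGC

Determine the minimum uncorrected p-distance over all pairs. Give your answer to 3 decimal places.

0.222

Pairwise Hamming distances:
  Ht250 vs Ht275: 7
  Ht250 vs Ht379: 4
  Ht250 vs Ht248: 8
  Ht250 vs Ht138: 8
  Ht275 vs Ht379: 7
  Ht275 vs Ht248: 9
  Ht275 vs Ht138: 9
  Ht379 vs Ht248: 11
  Ht379 vs Ht138: 10
  Ht248 vs Ht138: 12
The smallest is 4 mismatches, between Ht250 and Ht379; p = 4/18 = 0.222.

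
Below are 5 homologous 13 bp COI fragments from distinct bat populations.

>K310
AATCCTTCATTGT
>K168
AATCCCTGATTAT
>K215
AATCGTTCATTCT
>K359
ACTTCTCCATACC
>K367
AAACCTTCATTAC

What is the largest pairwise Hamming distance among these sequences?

Pairwise Hamming distances:
  K310 vs K168: 3
  K310 vs K215: 2
  K310 vs K359: 6
  K310 vs K367: 3
  K168 vs K215: 4
  K168 vs K359: 8
  K168 vs K367: 4
  K215 vs K359: 6
  K215 vs K367: 4
  K359 vs K367: 6
The largest is 8, between K168 and K359.

8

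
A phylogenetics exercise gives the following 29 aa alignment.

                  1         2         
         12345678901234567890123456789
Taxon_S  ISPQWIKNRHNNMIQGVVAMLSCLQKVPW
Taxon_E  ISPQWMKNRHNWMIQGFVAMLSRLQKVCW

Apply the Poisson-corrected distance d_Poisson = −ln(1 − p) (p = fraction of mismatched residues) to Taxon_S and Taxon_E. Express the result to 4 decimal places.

The sequences differ at positions 6 (I/M), 12 (N/W), 17 (V/F), 23 (C/R), 28 (P/C).
p = 5/29 = 0.172414.
d = −ln(1 − 0.172414) = −ln(0.827586) = 0.1892.

0.1892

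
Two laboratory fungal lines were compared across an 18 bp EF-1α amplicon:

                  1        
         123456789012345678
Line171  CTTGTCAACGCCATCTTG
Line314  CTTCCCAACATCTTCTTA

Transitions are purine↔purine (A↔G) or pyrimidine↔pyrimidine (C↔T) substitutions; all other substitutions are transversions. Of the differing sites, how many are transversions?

2

Differing sites — 4:G/C (Tv); 5:T/C (Ti); 10:G/A (Ti); 11:C/T (Ti); 13:A/T (Tv); 18:G/A (Ti).
Of the 6 differences, 4 transitions and 2 transversions, so the answer is 2.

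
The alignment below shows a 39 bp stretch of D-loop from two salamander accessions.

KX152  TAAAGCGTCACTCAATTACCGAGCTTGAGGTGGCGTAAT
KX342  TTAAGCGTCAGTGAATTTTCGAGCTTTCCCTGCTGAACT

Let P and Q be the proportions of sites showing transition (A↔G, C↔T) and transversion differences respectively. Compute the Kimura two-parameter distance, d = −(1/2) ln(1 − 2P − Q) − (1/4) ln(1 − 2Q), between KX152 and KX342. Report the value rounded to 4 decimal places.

The sequences differ at positions 2 (A/T, transversion), 11 (C/G, transversion), 13 (C/G, transversion), 18 (A/T, transversion), 19 (C/T, transition), 27 (G/T, transversion), 28 (A/C, transversion), 29 (G/C, transversion), 30 (G/C, transversion), 33 (G/C, transversion), 34 (C/T, transition), 36 (T/A, transversion), 38 (A/C, transversion).
Of the 13 differences, 2 transitions and 11 transversions over 39 sites: P = 2/39 = 0.051282, Q = 11/39 = 0.282051.
d = −0.5·ln(0.615385) − 0.25·ln(0.435898) = −0.5·(-0.485507) − 0.25·(-0.830347) = 0.4503.

0.4503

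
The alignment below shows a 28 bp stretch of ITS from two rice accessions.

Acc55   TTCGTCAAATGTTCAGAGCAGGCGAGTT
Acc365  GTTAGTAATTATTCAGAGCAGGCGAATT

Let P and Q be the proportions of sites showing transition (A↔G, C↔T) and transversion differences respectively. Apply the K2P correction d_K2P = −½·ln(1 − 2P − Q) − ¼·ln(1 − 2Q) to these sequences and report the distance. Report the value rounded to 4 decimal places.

0.3724

The sequences differ at positions 1 (T/G, transversion), 3 (C/T, transition), 4 (G/A, transition), 5 (T/G, transversion), 6 (C/T, transition), 9 (A/T, transversion), 11 (G/A, transition), 26 (G/A, transition).
Of the 8 differences, 5 transitions and 3 transversions over 28 sites: P = 5/28 = 0.178571, Q = 3/28 = 0.107143.
d = −0.5·ln(0.535715) − 0.25·ln(0.785714) = −0.5·(-0.624153) − 0.25·(-0.241162) = 0.3724.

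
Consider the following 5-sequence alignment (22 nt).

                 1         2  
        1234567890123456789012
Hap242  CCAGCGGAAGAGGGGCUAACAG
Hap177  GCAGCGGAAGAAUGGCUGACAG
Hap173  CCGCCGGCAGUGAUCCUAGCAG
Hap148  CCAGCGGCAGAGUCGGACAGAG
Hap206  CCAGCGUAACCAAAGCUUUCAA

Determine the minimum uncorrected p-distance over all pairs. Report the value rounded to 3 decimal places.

0.182

Pairwise Hamming distances:
  Hap242 vs Hap177: 4
  Hap242 vs Hap173: 8
  Hap242 vs Hap148: 7
  Hap242 vs Hap206: 9
  Hap177 vs Hap173: 11
  Hap177 vs Hap148: 8
  Hap177 vs Hap206: 9
  Hap173 vs Hap148: 11
  Hap173 vs Hap206: 12
  Hap148 vs Hap206: 13
The smallest is 4 mismatches, between Hap242 and Hap177; p = 4/22 = 0.182.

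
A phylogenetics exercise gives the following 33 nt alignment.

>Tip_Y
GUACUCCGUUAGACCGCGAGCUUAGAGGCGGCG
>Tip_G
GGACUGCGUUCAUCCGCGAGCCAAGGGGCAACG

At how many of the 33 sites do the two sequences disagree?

10

Differing sites — 2:U/G; 6:C/G; 11:A/C; 12:G/A; 13:A/U; 22:U/C; 23:U/A; 26:A/G; 30:G/A; 31:G/A.
That gives 10 mismatches out of 33 aligned sites, so the Hamming distance is 10.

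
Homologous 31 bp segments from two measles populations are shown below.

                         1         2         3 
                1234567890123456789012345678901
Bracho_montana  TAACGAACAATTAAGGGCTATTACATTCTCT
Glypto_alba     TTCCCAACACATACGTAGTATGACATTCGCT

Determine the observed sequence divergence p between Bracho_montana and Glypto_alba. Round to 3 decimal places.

Mismatches occur at site 2 (A/T), site 3 (A/C), site 5 (G/C), site 10 (A/C), site 11 (T/A), site 14 (A/C), site 16 (G/T), site 17 (G/A), site 18 (C/G), site 22 (T/G), site 29 (T/G).
There are 11 differences over 31 sites, so p = 11/31 = 0.355.

0.355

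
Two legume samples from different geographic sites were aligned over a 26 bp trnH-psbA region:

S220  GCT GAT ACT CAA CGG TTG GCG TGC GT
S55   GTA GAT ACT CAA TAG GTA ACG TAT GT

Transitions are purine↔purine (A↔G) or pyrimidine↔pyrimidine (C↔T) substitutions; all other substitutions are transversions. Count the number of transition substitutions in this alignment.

The sequences differ at positions 2 (C/T, transition), 3 (T/A, transversion), 13 (C/T, transition), 14 (G/A, transition), 16 (T/G, transversion), 18 (G/A, transition), 19 (G/A, transition), 23 (G/A, transition), 24 (C/T, transition).
Of the 9 differences, 7 transitions and 2 transversions, so the answer is 7.

7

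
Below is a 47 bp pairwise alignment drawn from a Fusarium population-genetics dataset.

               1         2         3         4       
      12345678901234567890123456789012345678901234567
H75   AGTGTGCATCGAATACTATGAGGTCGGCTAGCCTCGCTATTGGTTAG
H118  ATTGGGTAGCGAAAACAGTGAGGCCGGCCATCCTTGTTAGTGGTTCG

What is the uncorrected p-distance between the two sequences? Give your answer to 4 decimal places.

0.2979

Mismatches occur at site 2 (G/T), site 5 (T/G), site 7 (C/T), site 9 (T/G), site 14 (T/A), site 17 (T/A), site 18 (A/G), site 24 (T/C), site 29 (T/C), site 31 (G/T), site 35 (C/T), site 37 (C/T), site 40 (T/G), site 46 (A/C).
There are 14 differences over 47 sites, so p = 14/47 = 0.2979.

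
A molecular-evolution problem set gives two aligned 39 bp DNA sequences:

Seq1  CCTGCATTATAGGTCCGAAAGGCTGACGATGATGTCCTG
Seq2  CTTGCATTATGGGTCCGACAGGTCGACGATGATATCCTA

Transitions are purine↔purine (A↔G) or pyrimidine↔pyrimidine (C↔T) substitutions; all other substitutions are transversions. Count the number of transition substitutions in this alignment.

6

Differing sites — 2:C/T (Ti); 11:A/G (Ti); 19:A/C (Tv); 23:C/T (Ti); 24:T/C (Ti); 34:G/A (Ti); 39:G/A (Ti).
Of the 7 differences, 6 transitions and 1 transversion, so the answer is 6.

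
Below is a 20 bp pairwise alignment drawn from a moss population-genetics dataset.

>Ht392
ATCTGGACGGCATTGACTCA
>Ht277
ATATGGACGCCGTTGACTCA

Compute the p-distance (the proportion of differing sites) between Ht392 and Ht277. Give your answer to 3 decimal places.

0.150

Mismatches occur at site 3 (C↔A), site 10 (G↔C), site 12 (A↔G).
There are 3 differences over 20 sites, so p = 3/20 = 0.150.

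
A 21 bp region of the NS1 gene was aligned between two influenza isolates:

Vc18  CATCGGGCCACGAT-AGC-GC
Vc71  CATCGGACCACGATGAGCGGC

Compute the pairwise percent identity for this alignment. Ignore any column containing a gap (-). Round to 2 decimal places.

Excluding the 2 gap columns leaves 19 comparable sites.
A single mismatch occurs at site 7 (G↔A).
18 of the 19 comparable sites match, so the percent identity is 18/19 × 100 = 94.74%.

94.74%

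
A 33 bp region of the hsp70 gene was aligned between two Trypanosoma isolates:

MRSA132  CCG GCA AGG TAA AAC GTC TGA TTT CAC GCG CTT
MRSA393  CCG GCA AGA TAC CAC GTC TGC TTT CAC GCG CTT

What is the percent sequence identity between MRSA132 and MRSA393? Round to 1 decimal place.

Mismatches occur at site 9 (G↔A), site 12 (A↔C), site 13 (A↔C), site 21 (A↔C).
29 of the 33 sites match, so the percent identity is 29/33 × 100 = 87.9%.

87.9%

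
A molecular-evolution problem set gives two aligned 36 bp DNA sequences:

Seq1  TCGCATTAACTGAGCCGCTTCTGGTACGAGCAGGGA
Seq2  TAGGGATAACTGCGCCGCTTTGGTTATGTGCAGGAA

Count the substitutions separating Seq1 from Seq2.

Differing sites — 2:C/A; 4:C/G; 5:A/G; 6:T/A; 13:A/C; 21:C/T; 22:T/G; 24:G/T; 27:C/T; 29:A/T; 35:G/A.
That gives 11 mismatches out of 36 aligned sites, so the Hamming distance is 11.

11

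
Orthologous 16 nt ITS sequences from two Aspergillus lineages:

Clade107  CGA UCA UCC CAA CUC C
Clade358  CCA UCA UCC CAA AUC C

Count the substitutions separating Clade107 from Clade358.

2

The sequences differ at positions 2 (G/C), 13 (C/A).
That gives 2 mismatches out of 16 aligned sites, so the Hamming distance is 2.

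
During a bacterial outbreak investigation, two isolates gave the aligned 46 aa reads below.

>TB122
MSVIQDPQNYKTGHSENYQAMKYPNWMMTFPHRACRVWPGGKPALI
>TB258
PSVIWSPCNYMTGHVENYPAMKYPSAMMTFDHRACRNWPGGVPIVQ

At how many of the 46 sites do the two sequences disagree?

15

The sequences differ at positions 1 (M/P), 5 (Q/W), 6 (D/S), 8 (Q/C), 11 (K/M), 15 (S/V), 19 (Q/P), 25 (N/S), 26 (W/A), 31 (P/D), 37 (V/N), 42 (K/V), 44 (A/I), 45 (L/V), 46 (I/Q).
That gives 15 mismatches out of 46 aligned sites, so the Hamming distance is 15.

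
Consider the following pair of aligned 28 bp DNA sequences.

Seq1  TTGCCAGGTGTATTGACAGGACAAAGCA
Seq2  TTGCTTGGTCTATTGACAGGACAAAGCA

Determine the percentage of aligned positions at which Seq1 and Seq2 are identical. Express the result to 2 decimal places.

89.29%

Differing sites — 5:C/T; 6:A/T; 10:G/C.
25 of the 28 sites match, so the percent identity is 25/28 × 100 = 89.29%.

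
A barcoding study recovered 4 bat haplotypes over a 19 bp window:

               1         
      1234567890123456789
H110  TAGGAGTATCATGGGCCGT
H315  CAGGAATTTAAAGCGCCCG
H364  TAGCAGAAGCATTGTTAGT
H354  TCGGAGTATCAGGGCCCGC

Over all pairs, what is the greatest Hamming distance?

15

Pairwise Hamming distances:
  H110 vs H315: 8
  H110 vs H364: 7
  H110 vs H354: 4
  H315 vs H364: 15
  H315 vs H354: 10
  H364 vs H354: 10
The largest is 15, between H315 and H364.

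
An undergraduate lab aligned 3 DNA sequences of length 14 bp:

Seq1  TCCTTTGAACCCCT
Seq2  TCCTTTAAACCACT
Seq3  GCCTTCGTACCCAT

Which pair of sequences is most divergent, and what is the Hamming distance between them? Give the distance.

Pairwise Hamming distances:
  Seq1 vs Seq2: 2
  Seq1 vs Seq3: 4
  Seq2 vs Seq3: 6
The largest is 6, between Seq2 and Seq3.

6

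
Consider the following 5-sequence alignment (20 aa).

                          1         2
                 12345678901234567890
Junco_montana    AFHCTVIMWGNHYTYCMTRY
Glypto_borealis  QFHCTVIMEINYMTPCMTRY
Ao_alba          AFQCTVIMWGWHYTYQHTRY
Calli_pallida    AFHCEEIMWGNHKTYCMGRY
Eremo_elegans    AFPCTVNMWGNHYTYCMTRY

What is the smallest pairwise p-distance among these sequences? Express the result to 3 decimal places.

0.100

Pairwise Hamming distances:
  Junco_montana vs Glypto_borealis: 6
  Junco_montana vs Ao_alba: 4
  Junco_montana vs Calli_pallida: 4
  Junco_montana vs Eremo_elegans: 2
  Glypto_borealis vs Ao_alba: 10
  Glypto_borealis vs Calli_pallida: 9
  Glypto_borealis vs Eremo_elegans: 8
  Ao_alba vs Calli_pallida: 8
  Ao_alba vs Eremo_elegans: 5
  Calli_pallida vs Eremo_elegans: 6
The smallest is 2 mismatches, between Junco_montana and Eremo_elegans; p = 2/20 = 0.100.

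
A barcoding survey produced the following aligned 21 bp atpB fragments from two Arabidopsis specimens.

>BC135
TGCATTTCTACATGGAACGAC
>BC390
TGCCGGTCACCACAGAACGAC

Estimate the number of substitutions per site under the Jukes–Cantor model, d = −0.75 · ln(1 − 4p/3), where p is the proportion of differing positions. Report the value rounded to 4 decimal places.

0.4408

The sequences differ at positions 4 (A/C), 5 (T/G), 6 (T/G), 9 (T/A), 10 (A/C), 13 (T/C), 14 (G/A).
p = 7/21 = 0.333333.
d = −0.75 · ln(1 − (4/3)·0.333333) = −0.75 · ln(0.555556) = −0.75 · (-0.587786) = 0.4408.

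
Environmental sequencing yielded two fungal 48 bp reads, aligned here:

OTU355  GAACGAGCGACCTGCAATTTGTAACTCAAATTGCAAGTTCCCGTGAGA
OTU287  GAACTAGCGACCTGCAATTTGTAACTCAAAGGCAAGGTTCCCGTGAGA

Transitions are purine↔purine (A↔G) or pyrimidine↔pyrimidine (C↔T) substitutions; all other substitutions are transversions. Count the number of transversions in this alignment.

The sequences differ at positions 5 (G/T, transversion), 31 (T/G, transversion), 32 (T/G, transversion), 33 (G/C, transversion), 34 (C/A, transversion), 36 (A/G, transition).
Of the 6 differences, 1 transition and 5 transversions, so the answer is 5.

5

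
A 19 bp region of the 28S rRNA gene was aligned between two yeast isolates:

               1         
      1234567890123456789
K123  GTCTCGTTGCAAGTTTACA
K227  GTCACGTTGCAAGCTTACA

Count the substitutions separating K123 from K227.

2

Differing sites — 4:T/A; 14:T/C.
That gives 2 mismatches out of 19 aligned sites, so the Hamming distance is 2.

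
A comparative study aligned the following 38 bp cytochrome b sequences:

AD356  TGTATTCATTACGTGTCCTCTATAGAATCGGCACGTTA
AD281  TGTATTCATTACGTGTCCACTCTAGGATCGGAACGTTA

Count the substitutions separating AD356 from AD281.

4

The sequences differ at positions 19 (T/A), 22 (A/C), 26 (A/G), 32 (C/A).
That gives 4 mismatches out of 38 aligned sites, so the Hamming distance is 4.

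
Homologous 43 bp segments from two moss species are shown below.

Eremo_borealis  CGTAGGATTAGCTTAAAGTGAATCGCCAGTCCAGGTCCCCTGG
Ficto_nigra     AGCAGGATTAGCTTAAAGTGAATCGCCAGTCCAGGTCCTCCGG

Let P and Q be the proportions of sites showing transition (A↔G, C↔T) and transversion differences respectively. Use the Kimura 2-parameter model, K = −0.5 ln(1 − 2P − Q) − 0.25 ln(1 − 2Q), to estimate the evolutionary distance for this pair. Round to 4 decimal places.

0.1007

The sequences differ at positions 1 (C/A, transversion), 3 (T/C, transition), 39 (C/T, transition), 41 (T/C, transition).
Of the 4 differences, 3 transitions and 1 transversion over 43 sites: P = 3/43 = 0.069767, Q = 1/43 = 0.023256.
d = −0.5·ln(0.837210) − 0.25·ln(0.953488) = −0.5·(-0.177680) − 0.25·(-0.047628) = 0.1007.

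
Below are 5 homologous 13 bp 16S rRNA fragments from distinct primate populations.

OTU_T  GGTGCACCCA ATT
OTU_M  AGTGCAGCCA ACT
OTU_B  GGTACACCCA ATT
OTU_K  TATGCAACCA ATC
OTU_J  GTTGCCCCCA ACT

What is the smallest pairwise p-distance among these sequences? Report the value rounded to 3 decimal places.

Pairwise Hamming distances:
  OTU_T vs OTU_M: 3
  OTU_T vs OTU_B: 1
  OTU_T vs OTU_K: 4
  OTU_T vs OTU_J: 3
  OTU_M vs OTU_B: 4
  OTU_M vs OTU_K: 5
  OTU_M vs OTU_J: 4
  OTU_B vs OTU_K: 5
  OTU_B vs OTU_J: 4
  OTU_K vs OTU_J: 6
The smallest is 1 mismatch, between OTU_T and OTU_B; p = 1/13 = 0.077.

0.077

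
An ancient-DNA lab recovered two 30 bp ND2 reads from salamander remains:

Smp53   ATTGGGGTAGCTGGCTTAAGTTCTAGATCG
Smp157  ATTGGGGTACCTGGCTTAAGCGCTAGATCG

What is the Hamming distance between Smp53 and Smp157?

The sequences differ at positions 10 (G/C), 21 (T/C), 22 (T/G).
That gives 3 mismatches out of 30 aligned sites, so the Hamming distance is 3.

3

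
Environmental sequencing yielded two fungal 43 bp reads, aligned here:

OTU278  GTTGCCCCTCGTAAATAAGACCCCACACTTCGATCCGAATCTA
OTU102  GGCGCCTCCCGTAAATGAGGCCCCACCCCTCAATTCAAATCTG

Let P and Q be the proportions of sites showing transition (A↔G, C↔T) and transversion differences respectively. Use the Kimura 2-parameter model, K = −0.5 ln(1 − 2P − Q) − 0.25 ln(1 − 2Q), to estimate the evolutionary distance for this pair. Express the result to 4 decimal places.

0.3827

Mismatches occur at site 2 (T→G, transversion), site 3 (T→C, transition), site 7 (C→T, transition), site 9 (T→C, transition), site 17 (A→G, transition), site 20 (A→G, transition), site 27 (A→C, transversion), site 29 (T→C, transition), site 32 (G→A, transition), site 35 (C→T, transition), site 37 (G→A, transition), site 43 (A→G, transition).
Of the 12 differences, 10 transitions and 2 transversions over 43 sites: P = 10/43 = 0.232558, Q = 2/43 = 0.046512.
d = −0.5·ln(0.488372) − 0.25·ln(0.906976) = −0.5·(-0.716678) − 0.25·(-0.097639) = 0.3827.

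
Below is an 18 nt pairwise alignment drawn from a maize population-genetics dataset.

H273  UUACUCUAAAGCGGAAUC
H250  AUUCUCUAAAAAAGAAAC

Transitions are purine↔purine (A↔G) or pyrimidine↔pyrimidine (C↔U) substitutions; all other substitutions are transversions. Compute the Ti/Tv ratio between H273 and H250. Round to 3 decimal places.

Differing sites — 1:U/A (Tv); 3:A/U (Tv); 11:G/A (Ti); 12:C/A (Tv); 13:G/A (Ti); 17:U/A (Tv).
Of the 6 differences, 2 transitions and 4 transversions, so Ti/Tv = 2/4 = 0.500.

0.500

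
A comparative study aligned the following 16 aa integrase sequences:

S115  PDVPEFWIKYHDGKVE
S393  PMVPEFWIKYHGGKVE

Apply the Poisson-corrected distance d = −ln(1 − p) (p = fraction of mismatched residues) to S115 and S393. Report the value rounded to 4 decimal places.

Mismatches occur at site 2 (D→M), site 12 (D→G).
p = 2/16 = 0.125000.
d = −ln(1 − 0.125000) = −ln(0.875000) = 0.1335.

0.1335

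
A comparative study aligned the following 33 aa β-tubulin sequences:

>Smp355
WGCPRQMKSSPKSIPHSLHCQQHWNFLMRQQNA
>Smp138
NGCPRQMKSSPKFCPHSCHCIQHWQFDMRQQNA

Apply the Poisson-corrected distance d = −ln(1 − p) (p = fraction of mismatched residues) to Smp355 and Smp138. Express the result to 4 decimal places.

Differing sites — 1:W/N; 13:S/F; 14:I/C; 18:L/C; 21:Q/I; 25:N/Q; 27:L/D.
p = 7/33 = 0.212121.
d = −ln(1 − 0.212121) = −ln(0.787879) = 0.2384.

0.2384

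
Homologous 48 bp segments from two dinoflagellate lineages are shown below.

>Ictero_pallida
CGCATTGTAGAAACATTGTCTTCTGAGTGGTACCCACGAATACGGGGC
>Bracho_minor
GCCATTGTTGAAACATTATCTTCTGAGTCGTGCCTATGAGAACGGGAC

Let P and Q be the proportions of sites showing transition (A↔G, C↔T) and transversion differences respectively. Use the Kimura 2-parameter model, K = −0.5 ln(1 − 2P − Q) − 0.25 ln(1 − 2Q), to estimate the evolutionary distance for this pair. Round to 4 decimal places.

0.2770

The sequences differ at positions 1 (C/G, transversion), 2 (G/C, transversion), 9 (A/T, transversion), 18 (G/A, transition), 29 (G/C, transversion), 32 (A/G, transition), 35 (C/T, transition), 37 (C/T, transition), 40 (A/G, transition), 41 (T/A, transversion), 47 (G/A, transition).
Of the 11 differences, 6 transitions and 5 transversions over 48 sites: P = 6/48 = 0.125000, Q = 5/48 = 0.104167.
d = −0.5·ln(0.645833) − 0.25·ln(0.791666) = −0.5·(-0.437214) − 0.25·(-0.233616) = 0.2770.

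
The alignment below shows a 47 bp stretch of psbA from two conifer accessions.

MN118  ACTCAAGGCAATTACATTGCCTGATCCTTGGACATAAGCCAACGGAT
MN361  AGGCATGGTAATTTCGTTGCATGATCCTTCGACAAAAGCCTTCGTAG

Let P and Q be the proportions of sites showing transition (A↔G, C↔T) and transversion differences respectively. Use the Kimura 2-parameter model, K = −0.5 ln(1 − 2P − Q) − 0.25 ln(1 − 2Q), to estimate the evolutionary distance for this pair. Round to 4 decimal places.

0.3500

Differing sites — 2:C/G (Tv); 3:T/G (Tv); 6:A/T (Tv); 9:C/T (Ti); 14:A/T (Tv); 16:A/G (Ti); 21:C/A (Tv); 30:G/C (Tv); 35:T/A (Tv); 41:A/T (Tv); 42:A/T (Tv); 45:G/T (Tv); 47:T/G (Tv).
Of the 13 differences, 2 transitions and 11 transversions over 47 sites: P = 2/47 = 0.042553, Q = 11/47 = 0.234043.
d = −0.5·ln(0.680851) − 0.25·ln(0.531914) = −0.5·(-0.384412) − 0.25·(-0.631273) = 0.3500.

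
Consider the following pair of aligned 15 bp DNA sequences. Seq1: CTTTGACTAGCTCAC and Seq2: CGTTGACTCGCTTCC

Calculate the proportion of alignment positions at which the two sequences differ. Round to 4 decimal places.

Differing sites — 2:T/G; 9:A/C; 13:C/T; 14:A/C.
There are 4 differences over 15 sites, so p = 4/15 = 0.2667.

0.2667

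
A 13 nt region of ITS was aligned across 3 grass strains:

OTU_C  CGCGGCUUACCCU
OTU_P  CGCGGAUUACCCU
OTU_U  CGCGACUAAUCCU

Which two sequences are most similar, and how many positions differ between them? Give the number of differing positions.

1

Pairwise Hamming distances:
  OTU_C vs OTU_P: 1
  OTU_C vs OTU_U: 3
  OTU_P vs OTU_U: 4
The smallest is 1, between OTU_C and OTU_P.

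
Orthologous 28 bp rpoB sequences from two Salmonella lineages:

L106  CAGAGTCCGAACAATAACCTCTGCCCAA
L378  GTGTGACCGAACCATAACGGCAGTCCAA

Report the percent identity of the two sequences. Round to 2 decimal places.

67.86%

Differing sites — 1:C/G; 2:A/T; 4:A/T; 6:T/A; 13:A/C; 19:C/G; 20:T/G; 22:T/A; 24:C/T.
19 of the 28 sites match, so the percent identity is 19/28 × 100 = 67.86%.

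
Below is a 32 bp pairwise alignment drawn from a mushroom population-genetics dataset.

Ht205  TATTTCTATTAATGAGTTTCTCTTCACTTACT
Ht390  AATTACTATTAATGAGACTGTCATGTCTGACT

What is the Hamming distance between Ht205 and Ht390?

9

Differing sites — 1:T/A; 5:T/A; 17:T/A; 18:T/C; 20:C/G; 23:T/A; 25:C/G; 26:A/T; 29:T/G.
That gives 9 mismatches out of 32 aligned sites, so the Hamming distance is 9.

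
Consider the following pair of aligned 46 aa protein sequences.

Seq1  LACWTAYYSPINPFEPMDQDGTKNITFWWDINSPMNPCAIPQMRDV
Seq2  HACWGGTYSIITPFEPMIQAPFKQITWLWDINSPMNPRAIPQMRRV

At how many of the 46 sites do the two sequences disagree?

Differing sites — 1:L/H; 5:T/G; 6:A/G; 7:Y/T; 10:P/I; 12:N/T; 18:D/I; 20:D/A; 21:G/P; 22:T/F; 24:N/Q; 27:F/W; 28:W/L; 38:C/R; 45:D/R.
That gives 15 mismatches out of 46 aligned sites, so the Hamming distance is 15.

15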